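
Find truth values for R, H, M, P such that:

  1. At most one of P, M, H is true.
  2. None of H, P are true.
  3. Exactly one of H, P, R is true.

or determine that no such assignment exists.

R = True, H = False, M = True, P = False

  (1) {P, M, H}: 1 true — at most one ✓
  (2) {H, P}: 0 true — none ✓
  (3) {H, P, R}: 1 true — exactly one ✓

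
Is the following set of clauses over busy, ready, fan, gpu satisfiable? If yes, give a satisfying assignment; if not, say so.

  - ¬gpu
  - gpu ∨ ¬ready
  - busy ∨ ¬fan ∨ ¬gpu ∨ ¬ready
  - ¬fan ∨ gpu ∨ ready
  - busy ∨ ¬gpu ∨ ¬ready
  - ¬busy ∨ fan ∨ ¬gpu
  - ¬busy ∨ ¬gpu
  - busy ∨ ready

Unit clause (¬gpu) forces gpu = False.
In (gpu ∨ ¬ready) only ¬ready is left, so ready = False.
In (¬fan ∨ gpu ∨ ready) only ¬fan is left, so fan = False.
In (busy ∨ ready) only busy is left, so busy = True.
Check each clause:
  (¬gpu): ¬gpu holds.
  (gpu ∨ ¬ready): ¬ready holds.
  (busy ∨ ¬fan ∨ ¬gpu ∨ ¬ready): busy holds.
  (¬fan ∨ gpu ∨ ready): ¬fan holds.
  (busy ∨ ¬gpu ∨ ¬ready): busy holds.
  (¬busy ∨ fan ∨ ¬gpu): ¬gpu holds.
  (¬busy ∨ ¬gpu): ¬gpu holds.
  (busy ∨ ready): busy holds.
All clauses satisfied.

busy: True, ready: False, fan: False, gpu: False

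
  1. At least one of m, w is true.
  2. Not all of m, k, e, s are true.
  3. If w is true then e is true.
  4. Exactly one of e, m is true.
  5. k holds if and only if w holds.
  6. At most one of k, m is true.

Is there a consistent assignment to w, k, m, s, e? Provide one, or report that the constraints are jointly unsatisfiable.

w=T, k=T, m=F, s=F, e=T

  (1) {m, w}: 1 true — at least one ✓
  (2) {m, k, e, s}: 2/4 true — not all ✓
  (3) w=T ⇒ e: T ✓
  (4) {e, m}: 1 true — exactly one ✓
  (5) k=T, w=T — same ✓
  (6) {k, m}: 1 true — at most one ✓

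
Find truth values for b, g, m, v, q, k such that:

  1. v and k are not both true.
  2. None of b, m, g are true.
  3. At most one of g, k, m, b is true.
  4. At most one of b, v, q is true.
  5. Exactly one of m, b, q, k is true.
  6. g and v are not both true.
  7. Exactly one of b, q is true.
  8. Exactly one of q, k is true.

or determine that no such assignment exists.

b: False; g: False; m: False; v: False; q: True; k: False

  (1) v=F, k=F — not both ✓
  (2) {b, m, g}: 0 true — none ✓
  (3) {g, k, m, b}: 0 true — at most one ✓
  (4) {b, v, q}: 1 true — at most one ✓
  (5) {m, b, q, k}: 1 true — exactly one ✓
  (6) g=F, v=F — not both ✓
  (7) {b, q}: 1 true — exactly one ✓
  (8) {q, k}: 1 true — exactly one ✓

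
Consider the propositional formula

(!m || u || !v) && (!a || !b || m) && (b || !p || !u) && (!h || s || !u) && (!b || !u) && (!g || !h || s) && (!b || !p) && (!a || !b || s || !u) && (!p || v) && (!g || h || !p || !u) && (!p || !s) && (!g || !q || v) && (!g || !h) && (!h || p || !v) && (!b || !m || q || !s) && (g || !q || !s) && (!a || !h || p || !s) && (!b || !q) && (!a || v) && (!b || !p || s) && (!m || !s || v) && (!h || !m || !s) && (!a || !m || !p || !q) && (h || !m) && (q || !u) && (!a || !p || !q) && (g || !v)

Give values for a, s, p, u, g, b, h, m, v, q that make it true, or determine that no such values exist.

Set a = False.
Set s = False.
Set p = False.
Set u = False.
Set g = False.
  then (g || !v) forces v = False.
Set b = False.
Set h = True.
Set m = False.
Set q = False.
All clauses satisfied.

a = False; s = False; p = False; u = False; g = False; b = False; h = True; m = False; v = False; q = False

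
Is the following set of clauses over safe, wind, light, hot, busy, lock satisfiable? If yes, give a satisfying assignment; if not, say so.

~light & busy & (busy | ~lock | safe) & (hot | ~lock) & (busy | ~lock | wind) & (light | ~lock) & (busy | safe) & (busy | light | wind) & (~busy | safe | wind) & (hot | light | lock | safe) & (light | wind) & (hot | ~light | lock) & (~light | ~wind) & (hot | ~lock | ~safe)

safe: False, wind: True, light: False, hot: True, busy: True, lock: False

Unit clause (~light) forces light = False.
Unit clause (busy) forces busy = True.
In (light | ~lock) only ~lock is left, so lock = False.
In (light | wind) only wind is left, so wind = True.
Set safe = False.
  then (hot | light | lock | safe) forces hot = True.
All clauses satisfied.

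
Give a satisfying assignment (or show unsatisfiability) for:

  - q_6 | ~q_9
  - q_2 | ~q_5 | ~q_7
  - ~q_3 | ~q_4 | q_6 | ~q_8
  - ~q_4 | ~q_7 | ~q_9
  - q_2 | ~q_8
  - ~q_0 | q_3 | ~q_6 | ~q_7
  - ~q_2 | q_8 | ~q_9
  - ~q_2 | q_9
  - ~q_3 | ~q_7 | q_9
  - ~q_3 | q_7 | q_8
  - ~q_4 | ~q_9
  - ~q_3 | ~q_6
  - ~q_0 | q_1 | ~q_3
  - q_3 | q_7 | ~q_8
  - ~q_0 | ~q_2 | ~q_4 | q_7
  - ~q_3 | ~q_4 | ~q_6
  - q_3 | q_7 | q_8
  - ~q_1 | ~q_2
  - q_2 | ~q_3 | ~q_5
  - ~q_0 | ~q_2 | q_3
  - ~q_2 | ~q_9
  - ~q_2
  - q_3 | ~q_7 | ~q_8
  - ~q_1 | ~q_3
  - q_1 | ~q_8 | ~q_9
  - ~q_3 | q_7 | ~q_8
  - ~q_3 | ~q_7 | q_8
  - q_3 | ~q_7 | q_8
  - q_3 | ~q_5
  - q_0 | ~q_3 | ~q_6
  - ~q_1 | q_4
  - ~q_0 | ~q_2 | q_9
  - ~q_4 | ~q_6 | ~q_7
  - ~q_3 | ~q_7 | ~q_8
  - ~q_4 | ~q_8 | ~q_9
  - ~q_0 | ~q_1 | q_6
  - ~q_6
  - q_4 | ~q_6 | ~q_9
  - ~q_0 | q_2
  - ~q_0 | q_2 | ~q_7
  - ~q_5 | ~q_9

Case q_7 = True:
  (~q_2) forces q_2 = False.
  (q_2 | ~q_5 | ~q_7) forces q_5 = False.
  (q_2 | ~q_8) forces q_8 = False.
  (~q_3 | ~q_7 | q_8) forces q_3 = False.
  Clause (q_3 | ~q_7 | q_8) is falsified — contradiction.
Case q_7 = False:
  (~q_2) forces q_2 = False.
  (q_2 | ~q_8) forces q_8 = False.
  (~q_3 | q_7 | q_8) forces q_3 = False.
  Clause (q_3 | q_7 | q_8) is falsified — contradiction.
Both cases fail, so the formula is unsatisfiable.

No satisfying assignment exists.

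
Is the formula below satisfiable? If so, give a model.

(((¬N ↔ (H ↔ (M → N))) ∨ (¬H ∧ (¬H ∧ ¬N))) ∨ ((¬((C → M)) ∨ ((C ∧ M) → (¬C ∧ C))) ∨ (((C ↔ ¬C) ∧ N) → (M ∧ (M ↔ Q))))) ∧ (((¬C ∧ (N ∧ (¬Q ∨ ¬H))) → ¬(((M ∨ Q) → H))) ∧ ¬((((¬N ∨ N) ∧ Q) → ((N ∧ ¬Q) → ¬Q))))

The conjunct ¬((((¬N ∨ N) ∧ Q) → ((N ∧ ¬Q) → ¬Q))) is unsatisfiable on its own:
  Q=F, N=F: evaluates to False.
  Q=F, N=T: evaluates to False.
  Q=T, N=F: evaluates to False.
  Q=T, N=T: evaluates to False.
So the whole conjunction is unsatisfiable.

No satisfying assignment exists.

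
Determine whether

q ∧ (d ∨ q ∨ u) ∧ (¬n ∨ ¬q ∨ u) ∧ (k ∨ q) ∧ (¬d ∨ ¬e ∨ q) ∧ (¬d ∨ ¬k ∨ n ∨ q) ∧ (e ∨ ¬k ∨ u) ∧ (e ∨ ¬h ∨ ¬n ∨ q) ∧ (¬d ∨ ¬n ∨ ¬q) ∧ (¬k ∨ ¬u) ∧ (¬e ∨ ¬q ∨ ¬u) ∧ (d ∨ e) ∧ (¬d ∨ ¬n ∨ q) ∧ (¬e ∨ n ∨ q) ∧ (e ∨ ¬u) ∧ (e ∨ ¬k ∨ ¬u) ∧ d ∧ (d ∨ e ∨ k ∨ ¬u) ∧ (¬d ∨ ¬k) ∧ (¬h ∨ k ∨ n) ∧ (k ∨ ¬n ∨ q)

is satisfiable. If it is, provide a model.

Unit clause (q) forces q = True.
Unit clause (d) forces d = True.
In (¬d ∨ ¬k) only ¬k is left, so k = False.
In (¬d ∨ ¬n ∨ ¬q) only ¬n is left, so n = False.
In (¬h ∨ k ∨ n) only ¬h is left, so h = False.
Try u = True:
  (¬e ∨ ¬q ∨ ¬u) forces e = False.
  clause (e ∨ ¬u) is falsified — backtrack.
So u = False.
Set e = True.
All clauses satisfied.

d: True, n: False, h: False, u: False, e: True, k: False, q: True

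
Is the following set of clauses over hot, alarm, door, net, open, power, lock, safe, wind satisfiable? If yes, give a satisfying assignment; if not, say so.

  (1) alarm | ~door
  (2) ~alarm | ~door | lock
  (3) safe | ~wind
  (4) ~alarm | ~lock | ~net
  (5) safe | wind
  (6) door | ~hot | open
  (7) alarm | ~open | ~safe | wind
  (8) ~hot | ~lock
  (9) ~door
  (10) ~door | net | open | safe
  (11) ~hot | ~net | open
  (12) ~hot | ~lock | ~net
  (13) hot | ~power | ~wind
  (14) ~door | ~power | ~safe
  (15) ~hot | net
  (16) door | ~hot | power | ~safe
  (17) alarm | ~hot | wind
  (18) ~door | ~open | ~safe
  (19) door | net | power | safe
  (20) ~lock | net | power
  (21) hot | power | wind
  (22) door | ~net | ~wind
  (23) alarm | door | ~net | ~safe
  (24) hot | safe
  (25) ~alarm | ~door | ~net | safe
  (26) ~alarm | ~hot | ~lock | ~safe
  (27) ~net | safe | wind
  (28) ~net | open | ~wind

hot=T, alarm=T, door=F, net=T, open=T, power=T, lock=F, safe=T, wind=F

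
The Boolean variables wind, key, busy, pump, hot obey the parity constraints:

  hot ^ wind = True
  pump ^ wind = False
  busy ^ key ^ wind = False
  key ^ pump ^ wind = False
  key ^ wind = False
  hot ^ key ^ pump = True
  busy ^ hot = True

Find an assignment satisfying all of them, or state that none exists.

wind = False, key = False, busy = False, pump = False, hot = True

hot ^ wind = T ^ F = True ✓
pump ^ wind = F ^ F = False ✓
busy ^ key ^ wind = F ^ F ^ F = False ✓
key ^ pump ^ wind = F ^ F ^ F = False ✓
key ^ wind = F ^ F = False ✓
hot ^ key ^ pump = T ^ F ^ F = True ✓
busy ^ hot = F ^ T = True ✓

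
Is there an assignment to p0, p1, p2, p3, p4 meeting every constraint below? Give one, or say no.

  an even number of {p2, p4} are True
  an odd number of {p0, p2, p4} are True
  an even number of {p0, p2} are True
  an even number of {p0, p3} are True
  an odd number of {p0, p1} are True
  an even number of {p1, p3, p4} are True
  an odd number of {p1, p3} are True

p0 = True, p1 = False, p2 = True, p3 = True, p4 = True

{p2, p4}: 2 true → even ✓
{p0, p2, p4}: 3 true → odd ✓
{p0, p2}: 2 true → even ✓
{p0, p3}: 2 true → even ✓
{p0, p1}: 1 true → odd ✓
{p1, p3, p4}: 2 true → even ✓
{p1, p3}: 1 true → odd ✓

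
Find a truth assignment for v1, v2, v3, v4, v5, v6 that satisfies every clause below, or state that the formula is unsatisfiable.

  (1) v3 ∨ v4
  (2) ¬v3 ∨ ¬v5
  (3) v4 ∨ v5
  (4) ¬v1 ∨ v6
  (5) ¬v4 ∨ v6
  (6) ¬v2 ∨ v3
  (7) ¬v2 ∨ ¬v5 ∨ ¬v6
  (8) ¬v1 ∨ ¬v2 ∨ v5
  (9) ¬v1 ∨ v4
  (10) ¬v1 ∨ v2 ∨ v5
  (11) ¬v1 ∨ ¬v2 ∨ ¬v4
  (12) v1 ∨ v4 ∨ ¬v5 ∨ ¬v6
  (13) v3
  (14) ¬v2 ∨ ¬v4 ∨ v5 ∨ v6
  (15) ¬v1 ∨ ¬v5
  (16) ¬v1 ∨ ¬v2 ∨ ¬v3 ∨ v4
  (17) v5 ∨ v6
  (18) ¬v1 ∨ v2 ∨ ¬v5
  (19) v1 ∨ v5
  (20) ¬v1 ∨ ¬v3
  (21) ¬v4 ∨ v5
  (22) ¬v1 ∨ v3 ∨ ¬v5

Case v3 = True:
  (¬v3 ∨ ¬v5) forces v5 = False.
  (v4 ∨ v5) forces v4 = True.
  Clause (¬v4 ∨ v5) is falsified — contradiction.
Case v3 = False:
  Clause (v3) is falsified — contradiction.
Both cases fail, so the formula is unsatisfiable.

Unsatisfiable — no assignment works.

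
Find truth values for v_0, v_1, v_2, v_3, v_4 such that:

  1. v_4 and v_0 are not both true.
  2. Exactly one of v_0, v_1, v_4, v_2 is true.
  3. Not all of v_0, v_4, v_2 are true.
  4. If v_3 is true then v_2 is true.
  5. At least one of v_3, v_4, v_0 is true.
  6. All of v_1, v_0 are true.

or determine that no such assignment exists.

No satisfying assignment exists.

Case v_1 = True:
  (2) with v_1=T forces v_0 = False.
  Constraint (6) is violated (v_0=F) — contradiction.
Case v_1 = False:
  Constraint (6) is violated (v_1=F) — contradiction.
Both cases fail — unsatisfiable.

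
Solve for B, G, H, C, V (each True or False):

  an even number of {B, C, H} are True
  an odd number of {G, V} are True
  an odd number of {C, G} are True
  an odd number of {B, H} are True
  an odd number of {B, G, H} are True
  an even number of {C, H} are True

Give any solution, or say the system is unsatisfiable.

B = False; G = False; H = True; C = True; V = True

{B, C, H}: 2 true → even ✓
{G, V}: 1 true → odd ✓
{C, G}: 1 true → odd ✓
{B, H}: 1 true → odd ✓
{B, G, H}: 1 true → odd ✓
{C, H}: 2 true → even ✓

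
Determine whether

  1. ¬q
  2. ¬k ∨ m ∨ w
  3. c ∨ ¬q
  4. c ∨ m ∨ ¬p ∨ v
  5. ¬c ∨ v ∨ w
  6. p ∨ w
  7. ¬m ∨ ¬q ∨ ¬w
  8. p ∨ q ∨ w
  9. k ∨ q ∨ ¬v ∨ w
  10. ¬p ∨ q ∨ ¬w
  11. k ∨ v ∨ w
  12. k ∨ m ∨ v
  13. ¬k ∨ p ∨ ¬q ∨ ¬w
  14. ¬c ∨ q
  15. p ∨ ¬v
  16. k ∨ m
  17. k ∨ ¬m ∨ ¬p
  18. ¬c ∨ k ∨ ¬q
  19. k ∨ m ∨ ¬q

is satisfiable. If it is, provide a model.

p=T, q=F, m=T, c=F, w=F, k=T, v=F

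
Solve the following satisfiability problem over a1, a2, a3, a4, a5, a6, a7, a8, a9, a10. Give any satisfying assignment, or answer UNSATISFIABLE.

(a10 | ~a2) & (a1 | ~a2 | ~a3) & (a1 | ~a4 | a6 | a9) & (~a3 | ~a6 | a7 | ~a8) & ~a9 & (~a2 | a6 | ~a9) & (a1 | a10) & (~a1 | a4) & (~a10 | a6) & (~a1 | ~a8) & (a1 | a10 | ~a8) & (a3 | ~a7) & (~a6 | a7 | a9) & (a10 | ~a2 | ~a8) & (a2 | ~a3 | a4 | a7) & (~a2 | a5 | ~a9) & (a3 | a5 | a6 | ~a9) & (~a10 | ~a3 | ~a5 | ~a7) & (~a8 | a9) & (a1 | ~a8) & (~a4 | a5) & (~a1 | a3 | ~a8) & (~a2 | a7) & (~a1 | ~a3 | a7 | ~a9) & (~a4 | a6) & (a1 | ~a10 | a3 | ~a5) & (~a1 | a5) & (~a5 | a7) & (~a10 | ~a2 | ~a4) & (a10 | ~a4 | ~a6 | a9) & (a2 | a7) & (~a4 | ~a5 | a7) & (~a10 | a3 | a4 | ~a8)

Unit clause (~a9) forces a9 = False.
In (~a8 | a9) only ~a8 is left, so a8 = False.
Set a1 = False.
  then (a1 | a10) forces a10 = True.
  then (~a10 | a6) forces a6 = True.
  then (~a6 | a7 | a9) forces a7 = True.
  then (a3 | ~a7) forces a3 = True.
  then (~a10 | ~a3 | ~a5 | ~a7) forces a5 = False.
  then (~a4 | a5) forces a4 = False.
  then (a1 | ~a2 | ~a3) forces a2 = False.
All clauses satisfied.

a1 = False, a2 = False, a3 = True, a4 = False, a5 = False, a6 = True, a7 = True, a8 = False, a9 = False, a10 = True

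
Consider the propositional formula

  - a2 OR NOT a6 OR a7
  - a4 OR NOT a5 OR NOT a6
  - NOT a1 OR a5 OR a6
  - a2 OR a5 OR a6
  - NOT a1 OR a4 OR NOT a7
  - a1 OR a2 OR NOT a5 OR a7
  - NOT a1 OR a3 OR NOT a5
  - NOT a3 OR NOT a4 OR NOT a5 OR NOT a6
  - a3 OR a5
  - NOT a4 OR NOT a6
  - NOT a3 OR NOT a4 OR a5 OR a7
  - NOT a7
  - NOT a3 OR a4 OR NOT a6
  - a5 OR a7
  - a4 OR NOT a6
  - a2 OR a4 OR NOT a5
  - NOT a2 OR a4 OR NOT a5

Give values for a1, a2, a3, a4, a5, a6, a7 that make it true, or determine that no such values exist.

a1 = True, a2 = False, a3 = True, a4 = True, a5 = True, a6 = False, a7 = False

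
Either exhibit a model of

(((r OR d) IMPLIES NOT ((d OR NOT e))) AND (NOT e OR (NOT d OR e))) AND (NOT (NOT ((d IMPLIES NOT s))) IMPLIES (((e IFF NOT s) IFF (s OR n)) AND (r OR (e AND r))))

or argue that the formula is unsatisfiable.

n = True, s = False, d = False, r = True, e = True

  ((r OR d) IMPLIES NOT ((d OR NOT e))) AND (NOT e OR (NOT d OR e)) = True
    (r OR d) IMPLIES NOT ((d OR NOT e)) = True
      r OR d = True
      NOT ((d OR NOT e)) = True
        d OR NOT e = False
          NOT e = False
    NOT e OR (NOT d OR e) = True
      NOT e = False
      NOT d OR e = True
        NOT d = True
  NOT (NOT ((d IMPLIES NOT s))) IMPLIES (((e IFF NOT s) IFF (s OR n)) AND (r OR (e AND r))) = True
    NOT (NOT ((d IMPLIES NOT s))) = True
      NOT ((d IMPLIES NOT s)) = False
        d IMPLIES NOT s = True
          NOT s = True
    ((e IFF NOT s) IFF (s OR n)) AND (r OR (e AND r)) = True
      (e IFF NOT s) IFF (s OR n) = True
        e IFF NOT s = True
          NOT s = True
        s OR n = True
      r OR (e AND r) = True
        e AND r = True
Both conjuncts True, so the formula holds.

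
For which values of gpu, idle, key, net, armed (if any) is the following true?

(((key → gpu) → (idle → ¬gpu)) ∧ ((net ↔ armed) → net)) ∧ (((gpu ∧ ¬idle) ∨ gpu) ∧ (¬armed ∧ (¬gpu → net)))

gpu = True, idle = False, key = False, net = True, armed = False

  ((key → gpu) → (idle → ¬gpu)) ∧ ((net ↔ armed) → net) = True
    (key → gpu) → (idle → ¬gpu) = True
      key → gpu = True
      idle → ¬gpu = True
        ¬gpu = False
    (net ↔ armed) → net = True
      net ↔ armed = False
  ((gpu ∧ ¬idle) ∨ gpu) ∧ (¬armed ∧ (¬gpu → net)) = True
    (gpu ∧ ¬idle) ∨ gpu = True
      gpu ∧ ¬idle = True
        ¬idle = True
    ¬armed ∧ (¬gpu → net) = True
      ¬armed = True
      ¬gpu → net = True
        ¬gpu = False
Both conjuncts True, so the formula holds.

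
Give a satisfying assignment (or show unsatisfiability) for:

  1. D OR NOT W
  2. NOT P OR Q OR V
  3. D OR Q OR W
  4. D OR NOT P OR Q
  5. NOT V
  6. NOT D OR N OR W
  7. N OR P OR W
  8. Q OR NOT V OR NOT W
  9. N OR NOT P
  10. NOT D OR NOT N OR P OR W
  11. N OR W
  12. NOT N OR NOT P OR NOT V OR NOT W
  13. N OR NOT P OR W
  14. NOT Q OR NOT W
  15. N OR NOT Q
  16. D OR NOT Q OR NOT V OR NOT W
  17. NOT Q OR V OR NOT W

Unit clause (NOT V) forces V = False.
Set W = False.
  then (N OR W) forces N = True.
Try Q = False:
  (NOT P OR Q OR V) forces P = False.
  (D OR Q OR W) forces D = True.
  clause (NOT D OR NOT N OR P OR W) is falsified — backtrack.
So Q = True.
Set D = False.
Set P = True.
All clauses satisfied.

W: False, Q: True, V: False, N: True, D: False, P: True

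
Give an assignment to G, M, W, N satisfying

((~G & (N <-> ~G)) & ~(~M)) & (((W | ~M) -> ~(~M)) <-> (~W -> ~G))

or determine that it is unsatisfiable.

G = False; M = True; W = True; N = True

  (~G & (N <-> ~G)) & ~(~M) = True
    ~G & (N <-> ~G) = True
      ~G = True
      N <-> ~G = True
        ~G = True
    ~(~M) = True
      ~M = False
  ((W | ~M) -> ~(~M)) <-> (~W -> ~G) = True
    (W | ~M) -> ~(~M) = True
      W | ~M = True
        ~M = False
      ~(~M) = True
        ~M = False
    ~W -> ~G = True
      ~W = False
      ~G = True
Both conjuncts True, so the formula holds.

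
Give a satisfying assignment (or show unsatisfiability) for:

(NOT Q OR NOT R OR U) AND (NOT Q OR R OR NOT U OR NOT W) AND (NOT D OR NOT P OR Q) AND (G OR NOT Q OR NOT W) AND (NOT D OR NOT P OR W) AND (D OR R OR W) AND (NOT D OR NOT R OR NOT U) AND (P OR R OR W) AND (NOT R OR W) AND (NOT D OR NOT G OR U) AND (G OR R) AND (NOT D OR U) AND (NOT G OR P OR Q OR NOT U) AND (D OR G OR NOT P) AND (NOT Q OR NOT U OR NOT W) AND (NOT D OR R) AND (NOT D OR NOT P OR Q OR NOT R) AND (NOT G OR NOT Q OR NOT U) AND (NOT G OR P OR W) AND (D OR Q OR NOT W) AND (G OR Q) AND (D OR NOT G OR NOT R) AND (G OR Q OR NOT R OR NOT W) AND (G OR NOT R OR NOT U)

W = True, U = False, D = False, R = False, G = True, P = False, Q = True

Try W = False:
  (NOT R OR W) forces R = False.
  (D OR R OR W) forces D = True.
  clause (NOT D OR R) is falsified — backtrack.
So W = True.
Try U = True:
  (NOT Q OR NOT U OR NOT W) forces Q = False.
  (D OR Q OR NOT W) forces D = True.
  (NOT D OR NOT P OR Q) forces P = False.
  (NOT D OR NOT R OR NOT U) forces R = False.
  clause (NOT D OR R) is falsified — backtrack.
So U = False.
  then (NOT D OR U) forces D = False.
  then (D OR Q OR NOT W) forces Q = True.
  then (NOT Q OR NOT R OR U) forces R = False.
  then (G OR NOT Q OR NOT W) forces G = True.
Set P = False.
All clauses satisfied.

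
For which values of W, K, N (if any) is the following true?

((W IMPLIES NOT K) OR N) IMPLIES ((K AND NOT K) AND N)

W=T; K=T; N=F

  ((W IMPLIES NOT K) OR N) IMPLIES ((K AND NOT K) AND N) = True
    (W IMPLIES NOT K) OR N = False
      W IMPLIES NOT K = False
        NOT K = False
    (K AND NOT K) AND N = False
      K AND NOT K = False
        NOT K = False
The formula evaluates to True.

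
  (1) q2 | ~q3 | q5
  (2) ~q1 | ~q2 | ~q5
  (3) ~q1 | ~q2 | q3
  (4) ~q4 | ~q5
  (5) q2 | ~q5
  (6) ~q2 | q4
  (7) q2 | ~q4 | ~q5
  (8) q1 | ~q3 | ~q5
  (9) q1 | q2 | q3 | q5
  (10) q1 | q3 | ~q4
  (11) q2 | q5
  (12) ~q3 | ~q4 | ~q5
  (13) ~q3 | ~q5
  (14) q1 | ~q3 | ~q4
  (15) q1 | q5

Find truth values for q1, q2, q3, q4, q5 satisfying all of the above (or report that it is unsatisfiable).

Try q1 = False:
  (q1 | q5) forces q5 = True.
  (~q4 | ~q5) forces q4 = False.
  (q2 | ~q5) forces q2 = True.
  clause (~q2 | q4) is falsified — backtrack.
So q1 = True.
Try q2 = False:
  (q2 | ~q5) forces q5 = False.
  clause (q2 | q5) is falsified — backtrack.
So q2 = True.
  then (~q1 | ~q2 | ~q5) forces q5 = False.
  then (~q1 | ~q2 | q3) forces q3 = True.
  then (~q2 | q4) forces q4 = True.
All clauses satisfied.

q1 = True, q2 = True, q3 = True, q4 = True, q5 = False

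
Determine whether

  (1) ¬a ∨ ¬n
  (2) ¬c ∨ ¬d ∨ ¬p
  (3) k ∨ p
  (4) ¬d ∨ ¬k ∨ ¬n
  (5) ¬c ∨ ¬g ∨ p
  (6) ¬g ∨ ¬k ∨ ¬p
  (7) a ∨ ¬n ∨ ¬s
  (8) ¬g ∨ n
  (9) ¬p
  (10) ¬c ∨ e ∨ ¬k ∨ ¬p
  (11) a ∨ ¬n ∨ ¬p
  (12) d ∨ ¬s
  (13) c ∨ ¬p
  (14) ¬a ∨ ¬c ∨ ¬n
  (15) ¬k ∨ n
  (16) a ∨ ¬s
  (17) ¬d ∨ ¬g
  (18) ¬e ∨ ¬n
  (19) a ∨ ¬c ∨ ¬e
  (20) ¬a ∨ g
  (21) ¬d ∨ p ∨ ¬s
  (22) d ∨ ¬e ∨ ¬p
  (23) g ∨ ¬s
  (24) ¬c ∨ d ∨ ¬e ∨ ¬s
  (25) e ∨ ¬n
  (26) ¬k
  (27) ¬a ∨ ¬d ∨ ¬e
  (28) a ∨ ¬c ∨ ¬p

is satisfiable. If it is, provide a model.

UNSATISFIABLE

Case p = True:
  Clause (¬p) is falsified — contradiction.
Case p = False:
  (k ∨ p) forces k = True.
  Clause (¬k) is falsified — contradiction.
Both cases fail, so the formula is unsatisfiable.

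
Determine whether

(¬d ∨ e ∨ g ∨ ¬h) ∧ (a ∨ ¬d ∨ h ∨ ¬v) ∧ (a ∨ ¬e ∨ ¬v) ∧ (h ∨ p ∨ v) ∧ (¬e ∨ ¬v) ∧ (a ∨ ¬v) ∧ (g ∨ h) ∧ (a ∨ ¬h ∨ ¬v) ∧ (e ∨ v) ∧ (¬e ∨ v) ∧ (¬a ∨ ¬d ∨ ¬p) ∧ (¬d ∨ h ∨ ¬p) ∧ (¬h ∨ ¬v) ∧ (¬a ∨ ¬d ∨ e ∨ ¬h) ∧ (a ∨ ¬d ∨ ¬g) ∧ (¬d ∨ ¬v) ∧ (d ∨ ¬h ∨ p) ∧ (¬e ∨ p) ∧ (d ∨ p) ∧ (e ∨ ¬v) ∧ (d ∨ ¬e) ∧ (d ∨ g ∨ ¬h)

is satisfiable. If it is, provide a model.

Case v = True:
  (¬e ∨ ¬v) forces e = False.
  Clause (e ∨ ¬v) is falsified — contradiction.
Case v = False:
  (e ∨ v) forces e = True.
  Clause (¬e ∨ v) is falsified — contradiction.
Both cases fail, so the formula is unsatisfiable.

No satisfying assignment exists.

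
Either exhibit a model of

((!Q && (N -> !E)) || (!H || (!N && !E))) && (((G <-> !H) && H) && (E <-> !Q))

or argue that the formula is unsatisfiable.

G: False, Q: True, E: False, H: True, N: False

  (!Q && (N -> !E)) || (!H || (!N && !E)) = True
    !Q && (N -> !E) = False
      !Q = False
      N -> !E = True
        !E = True
    !H || (!N && !E) = True
      !H = False
      !N && !E = True
        !N = True
        !E = True
  ((G <-> !H) && H) && (E <-> !Q) = True
    (G <-> !H) && H = True
      G <-> !H = True
        !H = False
    E <-> !Q = True
      !Q = False
Both conjuncts True, so the formula holds.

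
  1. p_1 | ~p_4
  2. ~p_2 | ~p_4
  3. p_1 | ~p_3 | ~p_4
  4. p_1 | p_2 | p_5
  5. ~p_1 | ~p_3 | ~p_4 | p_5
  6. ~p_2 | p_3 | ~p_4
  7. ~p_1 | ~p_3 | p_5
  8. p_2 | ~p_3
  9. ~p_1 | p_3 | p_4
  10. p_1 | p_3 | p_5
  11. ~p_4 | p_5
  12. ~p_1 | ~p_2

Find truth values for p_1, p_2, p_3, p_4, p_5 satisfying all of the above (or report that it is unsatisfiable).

Set p_1 = False.
  then (p_1 | ~p_4) forces p_4 = False.
Set p_2 = True.
Set p_3 = True.
Set p_5 = False.
All clauses satisfied.

p_1: False, p_2: True, p_3: True, p_4: False, p_5: False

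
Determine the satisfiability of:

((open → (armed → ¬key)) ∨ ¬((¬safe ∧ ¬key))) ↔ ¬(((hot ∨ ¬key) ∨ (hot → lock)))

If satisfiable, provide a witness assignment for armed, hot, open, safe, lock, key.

Unsatisfiable — no assignment works.

Case key = True: the formula simplifies to ¬((hot ∨ (hot → lock))).
  hot = True: this becomes ¬((True ∨ lock)) = False.
  hot = False: this becomes ¬((False ∨ True)) = False.
Case key = False: the formula becomes (True ∨ ¬(¬safe)) ↔ ¬True = False.
Both cases fail — unsatisfiable.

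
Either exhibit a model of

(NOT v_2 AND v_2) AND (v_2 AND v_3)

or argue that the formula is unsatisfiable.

Case v_2 = True: the conjunct NOT v_2 is False.
Case v_2 = False: the conjunct v_2 is False.
Both cases fail — unsatisfiable.

No satisfying assignment exists.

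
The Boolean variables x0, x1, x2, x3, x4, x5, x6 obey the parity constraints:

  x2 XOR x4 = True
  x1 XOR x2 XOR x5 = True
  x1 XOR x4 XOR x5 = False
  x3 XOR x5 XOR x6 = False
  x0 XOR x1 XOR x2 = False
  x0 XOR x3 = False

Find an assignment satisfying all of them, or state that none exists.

x0=T; x1=T; x2=F; x3=T; x4=T; x5=F; x6=T

x2 XOR x4 = F XOR T = True ✓
x1 XOR x2 XOR x5 = T XOR F XOR F = True ✓
x1 XOR x4 XOR x5 = T XOR T XOR F = False ✓
x3 XOR x5 XOR x6 = T XOR F XOR T = False ✓
x0 XOR x1 XOR x2 = T XOR T XOR F = False ✓
x0 XOR x3 = T XOR T = False ✓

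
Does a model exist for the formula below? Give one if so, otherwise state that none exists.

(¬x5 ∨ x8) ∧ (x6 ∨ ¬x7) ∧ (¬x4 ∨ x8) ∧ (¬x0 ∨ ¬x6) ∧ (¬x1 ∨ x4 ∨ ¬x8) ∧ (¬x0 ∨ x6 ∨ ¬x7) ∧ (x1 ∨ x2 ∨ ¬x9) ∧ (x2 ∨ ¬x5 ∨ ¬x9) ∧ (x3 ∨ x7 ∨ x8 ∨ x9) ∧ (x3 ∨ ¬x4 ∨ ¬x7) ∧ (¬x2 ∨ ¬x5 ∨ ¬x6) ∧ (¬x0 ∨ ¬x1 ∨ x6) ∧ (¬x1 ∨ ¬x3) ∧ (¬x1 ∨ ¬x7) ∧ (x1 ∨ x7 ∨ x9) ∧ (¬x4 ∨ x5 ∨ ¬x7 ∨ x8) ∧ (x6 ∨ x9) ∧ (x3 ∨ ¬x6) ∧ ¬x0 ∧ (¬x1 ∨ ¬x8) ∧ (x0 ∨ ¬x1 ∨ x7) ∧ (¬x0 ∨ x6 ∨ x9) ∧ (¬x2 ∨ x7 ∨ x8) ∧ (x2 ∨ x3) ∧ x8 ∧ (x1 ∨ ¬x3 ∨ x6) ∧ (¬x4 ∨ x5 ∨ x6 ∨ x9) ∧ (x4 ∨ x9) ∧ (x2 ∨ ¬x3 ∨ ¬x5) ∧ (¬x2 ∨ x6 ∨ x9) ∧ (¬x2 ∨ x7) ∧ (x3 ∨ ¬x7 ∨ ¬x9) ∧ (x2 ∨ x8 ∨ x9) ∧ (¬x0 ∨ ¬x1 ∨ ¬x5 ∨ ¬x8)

Unit clause (¬x0) forces x0 = False.
Unit clause (x8) forces x8 = True.
In (¬x1 ∨ ¬x8) only ¬x1 is left, so x1 = False.
Set x2 = True.
  then (¬x2 ∨ x7) forces x7 = True.
  then (x6 ∨ ¬x7) forces x6 = True.
  then (¬x2 ∨ ¬x5 ∨ ¬x6) forces x5 = False.
  then (x3 ∨ ¬x6) forces x3 = True.
Set x4 = True.
Set x9 = True.
All clauses satisfied.

x0=F, x1=F, x2=T, x3=T, x4=T, x5=F, x6=T, x7=T, x8=T, x9=T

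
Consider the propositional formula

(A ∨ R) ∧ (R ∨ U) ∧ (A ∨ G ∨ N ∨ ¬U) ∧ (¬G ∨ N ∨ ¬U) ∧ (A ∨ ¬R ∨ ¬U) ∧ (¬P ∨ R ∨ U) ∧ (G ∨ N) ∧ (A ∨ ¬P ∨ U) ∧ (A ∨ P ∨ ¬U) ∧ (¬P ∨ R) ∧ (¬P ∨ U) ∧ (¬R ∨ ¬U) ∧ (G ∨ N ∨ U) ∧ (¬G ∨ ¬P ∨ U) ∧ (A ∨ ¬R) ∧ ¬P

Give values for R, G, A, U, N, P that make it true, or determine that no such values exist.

Unit clause (¬P) forces P = False.
Set R = True.
  then (¬R ∨ ¬U) forces U = False.
  then (A ∨ ¬R) forces A = True.
Set G = True.
Set N = True.
All clauses satisfied.

R = True; G = True; A = True; U = False; N = True; P = False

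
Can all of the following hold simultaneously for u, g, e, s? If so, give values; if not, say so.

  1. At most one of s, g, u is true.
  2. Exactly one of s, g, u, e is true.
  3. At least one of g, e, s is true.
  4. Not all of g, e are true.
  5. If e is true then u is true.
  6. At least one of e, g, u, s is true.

u: False, g: True, e: False, s: False

  (1) {s, g, u}: 1 true — at most one ✓
  (2) {s, g, u, e}: 1 true — exactly one ✓
  (3) {g, e, s}: 1 true — at least one ✓
  (4) {g, e}: 1/2 true — not all ✓
  (5) e=F ⇒ u: vacuous ✓
  (6) {e, g, u, s}: 1 true — at least one ✓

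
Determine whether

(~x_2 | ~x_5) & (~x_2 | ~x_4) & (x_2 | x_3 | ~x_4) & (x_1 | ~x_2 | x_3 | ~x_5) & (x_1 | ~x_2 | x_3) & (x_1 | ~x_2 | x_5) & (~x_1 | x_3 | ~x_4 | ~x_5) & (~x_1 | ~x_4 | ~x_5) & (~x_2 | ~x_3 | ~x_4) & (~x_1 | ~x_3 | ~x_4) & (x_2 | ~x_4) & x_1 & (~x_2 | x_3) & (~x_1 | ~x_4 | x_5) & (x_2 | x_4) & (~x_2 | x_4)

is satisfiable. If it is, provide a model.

Unsatisfiable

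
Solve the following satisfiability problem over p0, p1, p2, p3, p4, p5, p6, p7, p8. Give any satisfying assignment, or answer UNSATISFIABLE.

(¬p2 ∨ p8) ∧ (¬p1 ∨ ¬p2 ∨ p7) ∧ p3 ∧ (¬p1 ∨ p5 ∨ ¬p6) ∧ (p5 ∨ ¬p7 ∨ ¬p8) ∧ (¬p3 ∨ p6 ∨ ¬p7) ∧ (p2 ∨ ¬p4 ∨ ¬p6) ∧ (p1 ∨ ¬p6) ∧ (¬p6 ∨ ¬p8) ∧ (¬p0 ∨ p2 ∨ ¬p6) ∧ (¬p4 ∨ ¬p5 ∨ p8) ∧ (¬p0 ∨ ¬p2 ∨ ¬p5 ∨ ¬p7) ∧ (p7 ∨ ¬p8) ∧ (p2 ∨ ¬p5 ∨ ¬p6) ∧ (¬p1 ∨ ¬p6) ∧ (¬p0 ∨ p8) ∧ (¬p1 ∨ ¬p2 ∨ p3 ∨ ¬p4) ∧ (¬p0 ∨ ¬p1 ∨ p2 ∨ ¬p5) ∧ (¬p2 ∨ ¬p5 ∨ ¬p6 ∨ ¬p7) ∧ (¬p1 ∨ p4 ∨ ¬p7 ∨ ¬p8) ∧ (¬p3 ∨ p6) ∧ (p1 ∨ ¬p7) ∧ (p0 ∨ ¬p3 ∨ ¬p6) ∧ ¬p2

UNSATISFIABLE

Case p3 = True:
  (¬p3 ∨ p6) forces p6 = True.
  (p1 ∨ ¬p6) forces p1 = True.
  Clause (¬p1 ∨ ¬p6) is falsified — contradiction.
Case p3 = False:
  Clause (p3) is falsified — contradiction.
Both cases fail, so the formula is unsatisfiable.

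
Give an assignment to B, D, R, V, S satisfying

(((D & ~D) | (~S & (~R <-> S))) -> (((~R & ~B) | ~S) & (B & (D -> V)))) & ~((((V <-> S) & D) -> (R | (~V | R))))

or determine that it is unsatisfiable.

B = False, D = True, R = False, V = True, S = True

  ((D & ~D) | (~S & (~R <-> S))) -> (((~R & ~B) | ~S) & (B & (D -> V))) = True
    (D & ~D) | (~S & (~R <-> S)) = False
      D & ~D = False
        ~D = False
      ~S & (~R <-> S) = False
        ~S = False
        ~R <-> S = True
          ~R = True
    ((~R & ~B) | ~S) & (B & (D -> V)) = False
      (~R & ~B) | ~S = True
        ~R & ~B = True
          ~R = True
          ~B = True
        ~S = False
      B & (D -> V) = False
        D -> V = True
  ~((((V <-> S) & D) -> (R | (~V | R)))) = True
    ((V <-> S) & D) -> (R | (~V | R)) = False
      (V <-> S) & D = True
        V <-> S = True
      R | (~V | R) = False
        ~V | R = False
          ~V = False
Both conjuncts True, so the formula holds.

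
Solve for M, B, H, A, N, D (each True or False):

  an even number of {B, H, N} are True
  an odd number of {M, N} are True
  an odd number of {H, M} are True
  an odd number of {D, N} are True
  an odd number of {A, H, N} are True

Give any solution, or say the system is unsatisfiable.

M: True; B: False; H: False; A: True; N: False; D: True

{B, H, N}: 0 true → even ✓
{M, N}: 1 true → odd ✓
{H, M}: 1 true → odd ✓
{D, N}: 1 true → odd ✓
{A, H, N}: 1 true → odd ✓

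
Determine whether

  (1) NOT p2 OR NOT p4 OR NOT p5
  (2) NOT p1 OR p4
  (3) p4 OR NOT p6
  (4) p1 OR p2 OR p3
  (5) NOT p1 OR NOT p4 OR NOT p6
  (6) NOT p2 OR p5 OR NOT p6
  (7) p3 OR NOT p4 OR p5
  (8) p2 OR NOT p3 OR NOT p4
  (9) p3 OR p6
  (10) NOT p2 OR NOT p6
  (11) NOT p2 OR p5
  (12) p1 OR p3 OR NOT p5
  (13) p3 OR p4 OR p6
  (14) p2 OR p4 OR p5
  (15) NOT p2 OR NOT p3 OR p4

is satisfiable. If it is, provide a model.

Set p1 = False.
Try p2 = True:
  (NOT p2 OR NOT p6) forces p6 = False.
  (p3 OR p6) forces p3 = True.
  (NOT p2 OR p5) forces p5 = True.
  (NOT p2 OR NOT p4 OR NOT p5) forces p4 = False.
  clause (NOT p2 OR NOT p3 OR p4) is falsified — backtrack.
So p2 = False.
  then (p1 OR p2 OR p3) forces p3 = True.
  then (p2 OR NOT p3 OR NOT p4) forces p4 = False.
  then (p2 OR p4 OR p5) forces p5 = True.
  then (p4 OR NOT p6) forces p6 = False.
All clauses satisfied.

p1 = False; p2 = False; p3 = True; p4 = False; p5 = True; p6 = False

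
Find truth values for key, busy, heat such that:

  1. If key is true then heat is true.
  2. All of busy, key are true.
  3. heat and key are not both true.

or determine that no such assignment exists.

No satisfying assignment exists.

Case key = True:
  (1) with key=T forces heat = True.
  Constraint (3) is violated (heat=T, key=T) — contradiction.
Case key = False:
  Constraint (2) is violated (key=F) — contradiction.
Both cases fail — unsatisfiable.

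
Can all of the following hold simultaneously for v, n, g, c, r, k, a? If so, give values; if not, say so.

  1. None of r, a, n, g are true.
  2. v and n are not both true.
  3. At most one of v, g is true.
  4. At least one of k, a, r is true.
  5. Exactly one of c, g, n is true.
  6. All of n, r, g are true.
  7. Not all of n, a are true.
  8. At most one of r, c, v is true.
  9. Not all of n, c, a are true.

Case n = True:
  Constraint (1) is violated (n=T) — contradiction.
Case n = False:
  Constraint (6) is violated (n=F) — contradiction.
Both cases fail — unsatisfiable.

UNSATISFIABLE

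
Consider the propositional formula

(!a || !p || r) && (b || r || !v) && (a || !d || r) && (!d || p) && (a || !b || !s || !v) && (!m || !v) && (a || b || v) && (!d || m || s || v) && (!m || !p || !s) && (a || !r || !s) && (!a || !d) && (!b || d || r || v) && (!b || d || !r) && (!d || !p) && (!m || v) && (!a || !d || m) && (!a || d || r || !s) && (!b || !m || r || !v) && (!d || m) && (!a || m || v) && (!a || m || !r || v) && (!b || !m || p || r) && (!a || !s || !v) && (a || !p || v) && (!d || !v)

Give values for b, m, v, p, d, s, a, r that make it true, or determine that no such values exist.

b: True; m: False; v: True; p: True; d: False; s: False; a: False; r: False

Set b = True.
Try m = True:
  (!m || !v) forces v = False.
  clause (!m || v) is falsified — backtrack.
So m = False.
  then (!d || m) forces d = False.
  then (!b || d || !r) forces r = False.
  then (!b || d || r || v) forces v = True.
Set p = True.
  then (!a || !p || r) forces a = False.
  then (a || !b || !s || !v) forces s = False.
All clauses satisfied.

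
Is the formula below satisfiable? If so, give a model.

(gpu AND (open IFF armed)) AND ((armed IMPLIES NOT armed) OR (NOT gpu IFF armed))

armed = False, gpu = True, open = False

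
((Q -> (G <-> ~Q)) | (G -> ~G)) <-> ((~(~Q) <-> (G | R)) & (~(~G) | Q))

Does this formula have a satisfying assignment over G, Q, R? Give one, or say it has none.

G = False, Q = True, R = True

  ((Q -> (G <-> ~Q)) | (G -> ~G)) <-> ((~(~Q) <-> (G | R)) & (~(~G) | Q)) = True
    (Q -> (G <-> ~Q)) | (G -> ~G) = True
      Q -> (G <-> ~Q) = True
        G <-> ~Q = True
          ~Q = False
      G -> ~G = True
        ~G = True
    (~(~Q) <-> (G | R)) & (~(~G) | Q) = True
      ~(~Q) <-> (G | R) = True
        ~(~Q) = True
          ~Q = False
        G | R = True
      ~(~G) | Q = True
        ~(~G) = False
          ~G = True
The formula evaluates to True.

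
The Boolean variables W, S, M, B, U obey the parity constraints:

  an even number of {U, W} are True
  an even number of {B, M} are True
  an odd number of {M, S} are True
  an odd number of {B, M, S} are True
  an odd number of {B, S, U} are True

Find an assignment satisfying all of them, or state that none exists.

W=F, S=T, M=F, B=F, U=F

{U, W}: 0 true → even ✓
{B, M}: 0 true → even ✓
{M, S}: 1 true → odd ✓
{B, M, S}: 1 true → odd ✓
{B, S, U}: 1 true → odd ✓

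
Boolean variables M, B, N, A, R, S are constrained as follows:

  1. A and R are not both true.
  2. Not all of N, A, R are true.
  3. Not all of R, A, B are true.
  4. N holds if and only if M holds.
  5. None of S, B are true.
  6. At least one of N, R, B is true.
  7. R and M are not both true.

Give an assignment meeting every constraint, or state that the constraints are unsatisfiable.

M: True, B: False, N: True, A: False, R: False, S: False

  (1) A=F, R=F — not both ✓
  (2) {N, A, R}: 1/3 true — not all ✓
  (3) {R, A, B}: 0/3 true — not all ✓
  (4) N=T, M=T — same ✓
  (5) {S, B}: 0 true — none ✓
  (6) {N, R, B}: 1 true — at least one ✓
  (7) R=F, M=T — not both ✓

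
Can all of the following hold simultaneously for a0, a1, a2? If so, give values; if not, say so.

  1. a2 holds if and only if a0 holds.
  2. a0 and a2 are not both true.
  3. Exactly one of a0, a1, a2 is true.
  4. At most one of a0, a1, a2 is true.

a0: False, a1: True, a2: False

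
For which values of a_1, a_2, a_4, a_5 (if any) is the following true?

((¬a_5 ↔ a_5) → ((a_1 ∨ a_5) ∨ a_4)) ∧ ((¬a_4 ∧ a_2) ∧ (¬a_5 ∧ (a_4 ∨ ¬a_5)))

a_1=F; a_2=T; a_4=F; a_5=F

  (¬a_5 ↔ a_5) → ((a_1 ∨ a_5) ∨ a_4) = True
    ¬a_5 ↔ a_5 = False
      ¬a_5 = True
    (a_1 ∨ a_5) ∨ a_4 = False
      a_1 ∨ a_5 = False
  (¬a_4 ∧ a_2) ∧ (¬a_5 ∧ (a_4 ∨ ¬a_5)) = True
    ¬a_4 ∧ a_2 = True
      ¬a_4 = True
    ¬a_5 ∧ (a_4 ∨ ¬a_5) = True
      ¬a_5 = True
      a_4 ∨ ¬a_5 = True
        ¬a_5 = True
Both conjuncts True, so the formula holds.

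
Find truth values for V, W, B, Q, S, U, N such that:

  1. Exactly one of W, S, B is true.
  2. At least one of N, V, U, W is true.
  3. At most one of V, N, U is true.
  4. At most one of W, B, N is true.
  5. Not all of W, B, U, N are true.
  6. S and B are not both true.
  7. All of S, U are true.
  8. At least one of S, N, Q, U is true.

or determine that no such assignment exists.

V=F, W=F, B=F, Q=F, S=T, U=T, N=F

  (1) {W, S, B}: 1 true — exactly one ✓
  (2) {N, V, U, W}: 1 true — at least one ✓
  (3) {V, N, U}: 1 true — at most one ✓
  (4) {W, B, N}: 0 true — at most one ✓
  (5) {W, B, U, N}: 1/4 true — not all ✓
  (6) S=T, B=F — not both ✓
  (7) {S, U}: all 2 true ✓
  (8) {S, N, Q, U}: 2 true — at least one ✓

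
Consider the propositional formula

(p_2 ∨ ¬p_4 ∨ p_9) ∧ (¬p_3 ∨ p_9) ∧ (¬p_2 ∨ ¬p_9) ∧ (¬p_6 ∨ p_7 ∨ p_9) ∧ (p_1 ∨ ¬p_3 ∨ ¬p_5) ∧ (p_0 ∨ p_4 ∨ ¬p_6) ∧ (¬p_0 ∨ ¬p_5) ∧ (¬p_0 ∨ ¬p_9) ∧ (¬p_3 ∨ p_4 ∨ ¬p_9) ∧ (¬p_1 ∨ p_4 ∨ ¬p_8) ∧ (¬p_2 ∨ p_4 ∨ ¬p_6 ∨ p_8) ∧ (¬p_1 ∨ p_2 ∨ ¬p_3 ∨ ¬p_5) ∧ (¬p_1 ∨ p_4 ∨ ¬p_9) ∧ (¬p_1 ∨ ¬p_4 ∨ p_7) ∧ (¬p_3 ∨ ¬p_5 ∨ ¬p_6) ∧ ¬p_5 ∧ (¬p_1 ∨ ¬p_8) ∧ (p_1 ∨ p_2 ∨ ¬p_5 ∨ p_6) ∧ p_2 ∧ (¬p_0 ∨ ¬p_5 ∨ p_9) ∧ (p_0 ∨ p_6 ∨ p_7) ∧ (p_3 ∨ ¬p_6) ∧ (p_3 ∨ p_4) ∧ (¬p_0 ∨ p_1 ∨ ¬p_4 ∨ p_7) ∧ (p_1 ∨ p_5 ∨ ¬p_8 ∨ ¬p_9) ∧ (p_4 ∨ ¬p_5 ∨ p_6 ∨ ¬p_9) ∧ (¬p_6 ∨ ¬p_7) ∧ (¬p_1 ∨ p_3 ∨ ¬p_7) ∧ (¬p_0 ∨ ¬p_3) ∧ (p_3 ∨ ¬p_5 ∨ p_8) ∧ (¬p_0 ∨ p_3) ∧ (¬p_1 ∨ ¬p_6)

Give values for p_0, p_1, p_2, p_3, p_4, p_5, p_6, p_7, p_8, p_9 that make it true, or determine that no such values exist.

Unit clause (¬p_5) forces p_5 = False.
Unit clause (p_2) forces p_2 = True.
In (¬p_2 ∨ ¬p_9) only ¬p_9 is left, so p_9 = False.
In (¬p_3 ∨ p_9) only ¬p_3 is left, so p_3 = False.
In (p_3 ∨ ¬p_6) only ¬p_6 is left, so p_6 = False.
In (p_3 ∨ p_4) only p_4 is left, so p_4 = True.
In (¬p_0 ∨ p_3) only ¬p_0 is left, so p_0 = False.
In (p_0 ∨ p_6 ∨ p_7) only p_7 is left, so p_7 = True.
In (¬p_1 ∨ p_3 ∨ ¬p_7) only ¬p_1 is left, so p_1 = False.
Set p_8 = True.
All clauses satisfied.

p_0 = False; p_1 = False; p_2 = True; p_3 = False; p_4 = True; p_5 = False; p_6 = False; p_7 = True; p_8 = True; p_9 = False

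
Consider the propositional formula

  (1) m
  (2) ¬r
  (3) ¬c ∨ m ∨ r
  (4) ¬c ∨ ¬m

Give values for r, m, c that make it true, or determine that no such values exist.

r = False; m = True; c = False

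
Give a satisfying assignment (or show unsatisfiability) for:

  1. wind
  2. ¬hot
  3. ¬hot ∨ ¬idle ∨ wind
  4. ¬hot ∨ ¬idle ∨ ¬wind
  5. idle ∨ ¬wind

hot = False; wind = True; idle = True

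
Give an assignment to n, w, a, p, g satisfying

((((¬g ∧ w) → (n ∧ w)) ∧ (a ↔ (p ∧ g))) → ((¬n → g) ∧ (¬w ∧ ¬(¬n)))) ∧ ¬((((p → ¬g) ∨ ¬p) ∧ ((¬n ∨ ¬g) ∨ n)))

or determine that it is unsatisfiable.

n: True, w: False, a: False, p: True, g: True

  (((¬g ∧ w) → (n ∧ w)) ∧ (a ↔ (p ∧ g))) → ((¬n → g) ∧ (¬w ∧ ¬(¬n))) = True
    ((¬g ∧ w) → (n ∧ w)) ∧ (a ↔ (p ∧ g)) = False
      (¬g ∧ w) → (n ∧ w) = True
        ¬g ∧ w = False
          ¬g = False
        n ∧ w = False
      a ↔ (p ∧ g) = False
        p ∧ g = True
    (¬n → g) ∧ (¬w ∧ ¬(¬n)) = True
      ¬n → g = True
        ¬n = False
      ¬w ∧ ¬(¬n) = True
        ¬w = True
        ¬(¬n) = True
          ¬n = False
  ¬((((p → ¬g) ∨ ¬p) ∧ ((¬n ∨ ¬g) ∨ n))) = True
    ((p → ¬g) ∨ ¬p) ∧ ((¬n ∨ ¬g) ∨ n) = False
      (p → ¬g) ∨ ¬p = False
        p → ¬g = False
          ¬g = False
        ¬p = False
      (¬n ∨ ¬g) ∨ n = True
        ¬n ∨ ¬g = False
          ¬n = False
          ¬g = False
Both conjuncts True, so the formula holds.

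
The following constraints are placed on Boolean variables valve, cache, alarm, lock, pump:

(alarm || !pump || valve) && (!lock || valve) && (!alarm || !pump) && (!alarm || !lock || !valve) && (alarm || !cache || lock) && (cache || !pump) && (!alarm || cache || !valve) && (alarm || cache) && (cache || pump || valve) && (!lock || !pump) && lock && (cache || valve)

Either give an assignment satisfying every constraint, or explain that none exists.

Unit clause (lock) forces lock = True.
In (!lock || valve) only valve is left, so valve = True.
In (!alarm || !lock || !valve) only !alarm is left, so alarm = False.
In (alarm || cache) only cache is left, so cache = True.
In (!lock || !pump) only !pump is left, so pump = False.
All clauses satisfied.

valve: True, cache: True, alarm: False, lock: True, pump: False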